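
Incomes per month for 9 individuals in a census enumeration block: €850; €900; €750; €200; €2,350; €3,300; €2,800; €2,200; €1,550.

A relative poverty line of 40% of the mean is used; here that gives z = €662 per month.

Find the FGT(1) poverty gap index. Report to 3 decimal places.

Below the line: €200 (q = 1 of N = 9).
Normalized shortfalls: (662−200)/662 = 0.6979.
Σ = 0.697885. Dividing by the full population N = 9 gives P₁ = 0.078.

0.078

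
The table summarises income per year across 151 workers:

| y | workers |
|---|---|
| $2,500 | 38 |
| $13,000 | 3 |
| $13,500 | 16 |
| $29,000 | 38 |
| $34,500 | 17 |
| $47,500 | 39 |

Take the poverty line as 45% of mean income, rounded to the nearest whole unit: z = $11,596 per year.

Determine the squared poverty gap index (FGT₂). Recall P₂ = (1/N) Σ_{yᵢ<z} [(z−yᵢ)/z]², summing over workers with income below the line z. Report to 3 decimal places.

0.155

Below the line: 38×$2,500 (q = 38 of N = 151).
Shortfall ratios: (11596−2500)/11596 = 0.7844 (×38).
Squared: 0.6153 (×38).
Sum = 23.381269; P₂ = 23.381269 / 151 = 0.155.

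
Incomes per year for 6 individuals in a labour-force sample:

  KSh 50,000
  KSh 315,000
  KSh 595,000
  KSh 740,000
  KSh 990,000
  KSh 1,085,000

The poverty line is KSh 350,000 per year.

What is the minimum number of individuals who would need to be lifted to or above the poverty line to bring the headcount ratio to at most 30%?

1

Currently q = 2 of N = 6 are below the line (H = 0.333).
A headcount ratio of at most 30% allows at most ⌊0.30 × 6⌋ = 1 poor individuals.
So at least 2 − 1 = 1 must be lifted.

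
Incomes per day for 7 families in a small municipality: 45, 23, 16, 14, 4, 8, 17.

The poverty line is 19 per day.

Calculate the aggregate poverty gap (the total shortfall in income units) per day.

36

Below z: 4, 8, 14, 16, 17 (q = 5 of N = 7).
Individual gaps: 19−4 = 15; 19−8 = 11; 19−14 = 5; 19−16 = 3; 19−17 = 2.
Aggregate gap = 36.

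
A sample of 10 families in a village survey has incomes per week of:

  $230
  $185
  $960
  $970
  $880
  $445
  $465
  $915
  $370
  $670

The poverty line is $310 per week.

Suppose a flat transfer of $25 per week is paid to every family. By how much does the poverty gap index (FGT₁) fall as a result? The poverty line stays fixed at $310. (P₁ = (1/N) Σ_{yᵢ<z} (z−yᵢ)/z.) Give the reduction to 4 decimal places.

0.0161

Before: below the line — $185, $230; poverty gap index (FGT₁) = 0.066129.
After the $25 transfer: below the line — $210, $255; poverty gap index (FGT₁) = 0.050000.
Reduction = 0.066129 − 0.050000 = 0.0161.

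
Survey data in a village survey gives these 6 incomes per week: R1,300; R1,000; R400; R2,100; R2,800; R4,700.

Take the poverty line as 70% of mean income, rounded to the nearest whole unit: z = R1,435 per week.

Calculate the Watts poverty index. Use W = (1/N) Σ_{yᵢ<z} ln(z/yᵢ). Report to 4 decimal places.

0.2896

Below z: R400, R1,000, R1,300 (q = 3 of N = 6).
ln(z/y) terms: ln(1435/400) = 1.2775; ln(1435/1000) = 0.3612; ln(1435/1300) = 0.0988.
W = 1.737421 / 6 = 0.2896.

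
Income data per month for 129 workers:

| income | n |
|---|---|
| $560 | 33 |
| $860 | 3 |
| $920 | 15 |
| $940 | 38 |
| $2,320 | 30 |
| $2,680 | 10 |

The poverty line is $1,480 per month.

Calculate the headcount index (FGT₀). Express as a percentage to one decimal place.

69.0%

89 of the 129 workers have income below $1,480.
H = 89/129 = 69.0%.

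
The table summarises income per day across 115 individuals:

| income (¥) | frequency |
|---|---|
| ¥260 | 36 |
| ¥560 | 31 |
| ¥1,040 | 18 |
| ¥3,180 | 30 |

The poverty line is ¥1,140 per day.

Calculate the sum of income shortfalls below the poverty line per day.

¥51,460

Incomes under z: 36×¥260, 31×¥560, 18×¥1,040 (q = 85 of N = 115).
Individual gaps: 36×(1140−260) = 31680; 31×(1140−560) = 17980; 18×(1140−1040) = 1800.
Aggregate gap = ¥51,460.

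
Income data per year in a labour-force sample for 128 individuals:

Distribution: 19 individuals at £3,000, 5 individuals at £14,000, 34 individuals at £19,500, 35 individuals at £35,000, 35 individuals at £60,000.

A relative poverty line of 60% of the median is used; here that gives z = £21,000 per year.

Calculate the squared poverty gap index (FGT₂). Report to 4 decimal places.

0.1148

Incomes under z: 19×£3,000, 5×£14,000, 34×£19,500 (q = 58 of N = 128).
Relative gaps: (21000−3000)/21000 = 0.8571 (×19); (21000−14000)/21000 = 0.3333 (×5); (21000−19500)/21000 = 0.0714 (×34).
Squared: 0.7347 (×19); 0.1111 (×5); 0.0051 (×34).
Sum = 14.688209; P₂ = 14.688209 / 128 = 0.1148.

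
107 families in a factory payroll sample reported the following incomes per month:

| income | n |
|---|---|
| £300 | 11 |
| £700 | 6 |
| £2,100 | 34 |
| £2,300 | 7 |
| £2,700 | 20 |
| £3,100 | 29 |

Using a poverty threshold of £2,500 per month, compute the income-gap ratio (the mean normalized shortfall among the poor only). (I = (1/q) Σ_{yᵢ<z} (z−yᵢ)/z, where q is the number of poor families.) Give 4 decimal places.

0.3448

Below z: 11×£300, 6×£700, 34×£2,100, 7×£2,300 (q = 58 of N = 107).
Shortfall ratios (z−y)/z: 0.8800 (×11), 0.7200 (×6), 0.1600 (×34), 0.0800 (×7); sum = 20.000000.
The income-gap ratio divides by q (the poor only): 20.000000 / 58 = 0.3448.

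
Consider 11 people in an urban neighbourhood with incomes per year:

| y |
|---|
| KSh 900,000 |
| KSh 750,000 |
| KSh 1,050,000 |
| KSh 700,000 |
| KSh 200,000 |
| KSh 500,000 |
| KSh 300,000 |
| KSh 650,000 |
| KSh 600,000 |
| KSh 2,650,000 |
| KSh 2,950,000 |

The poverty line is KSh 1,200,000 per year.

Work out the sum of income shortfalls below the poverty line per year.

Incomes under z: KSh 200,000, KSh 300,000, KSh 500,000, KSh 600,000, KSh 650,000, KSh 700,000, KSh 750,000, KSh 900,000, KSh 1,050,000 (q = 9 of N = 11).
Individual gaps: 1200000−200000 = 1000000; 1200000−300000 = 900000; 1200000−500000 = 700000; 1200000−600000 = 600000; 1200000−650000 = 550000; 1200000−700000 = 500000; 1200000−750000 = 450000; 1200000−900000 = 300000; 1200000−1050000 = 150000.
Aggregate gap = KSh 5,150,000.

KSh 5,150,000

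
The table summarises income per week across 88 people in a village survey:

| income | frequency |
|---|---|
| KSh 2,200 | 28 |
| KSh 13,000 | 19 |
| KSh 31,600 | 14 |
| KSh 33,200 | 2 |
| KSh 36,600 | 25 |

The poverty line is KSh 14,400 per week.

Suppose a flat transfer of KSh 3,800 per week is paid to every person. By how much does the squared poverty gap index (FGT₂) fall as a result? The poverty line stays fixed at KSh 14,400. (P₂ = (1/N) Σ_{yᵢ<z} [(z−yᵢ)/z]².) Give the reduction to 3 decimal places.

0.122

Before: below the line — 28×KSh 2,200, 19×KSh 13,000; squared poverty gap index (FGT₂) = 0.23043.
After the KSh 3,800 transfer: below the line — 28×KSh 6,000; squared poverty gap index (FGT₂) = 0.10827.
Reduction = 0.23043 − 0.10827 = 0.122.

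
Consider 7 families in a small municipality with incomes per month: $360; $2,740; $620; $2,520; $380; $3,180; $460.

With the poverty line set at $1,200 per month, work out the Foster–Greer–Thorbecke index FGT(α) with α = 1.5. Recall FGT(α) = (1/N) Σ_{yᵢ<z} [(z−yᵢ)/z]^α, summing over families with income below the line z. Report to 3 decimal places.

Incomes under z: $360, $380, $460, $620 (q = 4 of N = 7).
Shortfall ratios: (1200−360)/1200 = 0.7000; (1200−380)/1200 = 0.6833; (1200−460)/1200 = 0.6167; (1200−620)/1200 = 0.4833.
Raised to α = 1.5: 0.58566; 0.56487; 0.48426; 0.33602.
Sum = 1.970813; FGT(1.5) = 1.970813 / 7 = 0.282.

0.282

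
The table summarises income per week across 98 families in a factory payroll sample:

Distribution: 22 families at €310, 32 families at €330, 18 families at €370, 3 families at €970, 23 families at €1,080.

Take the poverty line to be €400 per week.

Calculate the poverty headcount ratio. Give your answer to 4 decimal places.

0.7347

72 of the 98 families have income below €400.
H = 72/98 = 0.7347.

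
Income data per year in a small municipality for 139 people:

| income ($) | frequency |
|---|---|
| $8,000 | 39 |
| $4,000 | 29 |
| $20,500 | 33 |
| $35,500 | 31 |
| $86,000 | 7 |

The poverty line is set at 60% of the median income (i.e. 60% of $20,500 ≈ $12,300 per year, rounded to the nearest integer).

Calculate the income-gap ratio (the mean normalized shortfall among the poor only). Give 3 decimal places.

0.488

Below the line: 29×$4,000, 39×$8,000 (q = 68 of N = 139).
Shortfall ratios (z−y)/z: 0.6748 (×29), 0.3496 (×39); sum = 33.203252.
I averages over the q = 68 poor units only: 33.203252 / 68 = 0.488.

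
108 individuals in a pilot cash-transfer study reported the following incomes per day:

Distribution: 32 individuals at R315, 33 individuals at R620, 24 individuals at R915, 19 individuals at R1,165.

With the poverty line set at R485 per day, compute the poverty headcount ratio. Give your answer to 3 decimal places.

0.296

32 of the 108 individuals have income below R485.
H = 32/108 = 0.296.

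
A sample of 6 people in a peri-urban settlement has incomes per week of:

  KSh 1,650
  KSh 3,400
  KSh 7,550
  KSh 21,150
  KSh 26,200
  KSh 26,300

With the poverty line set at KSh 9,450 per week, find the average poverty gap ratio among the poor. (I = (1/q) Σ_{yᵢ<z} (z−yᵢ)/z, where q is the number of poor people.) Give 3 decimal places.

0.556

Below the line: KSh 1,650, KSh 3,400, KSh 7,550 (q = 3 of N = 6).
Shortfall ratios (z−y)/z: 0.8254, 0.6402, 0.2011; sum = 1.666667.
The income-gap ratio divides by q (the poor only): 1.666667 / 3 = 0.556.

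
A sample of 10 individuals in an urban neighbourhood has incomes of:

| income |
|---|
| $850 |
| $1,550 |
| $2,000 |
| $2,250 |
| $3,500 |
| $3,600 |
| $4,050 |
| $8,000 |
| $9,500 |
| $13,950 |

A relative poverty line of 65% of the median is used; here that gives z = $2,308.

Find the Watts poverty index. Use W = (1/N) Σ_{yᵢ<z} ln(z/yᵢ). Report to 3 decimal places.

0.157

Poor units: $850, $1,550, $2,000, $2,250 (q = 4 of N = 10).
Log gaps: ln(2308/850) = 0.9989; ln(2308/1550) = 0.3981; ln(2308/2000) = 0.1432; ln(2308/2250) = 0.0255.
W = 1.565712 / 10 = 0.157.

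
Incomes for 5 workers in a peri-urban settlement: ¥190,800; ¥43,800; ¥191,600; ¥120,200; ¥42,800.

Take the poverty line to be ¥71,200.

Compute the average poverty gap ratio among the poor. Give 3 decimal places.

Below the line: ¥42,800, ¥43,800 (q = 2 of N = 5).
Relative gaps: 0.3989, 0.3848; sum = 0.783708.
The income-gap ratio divides by q (the poor only): 0.783708 / 2 = 0.392.

0.392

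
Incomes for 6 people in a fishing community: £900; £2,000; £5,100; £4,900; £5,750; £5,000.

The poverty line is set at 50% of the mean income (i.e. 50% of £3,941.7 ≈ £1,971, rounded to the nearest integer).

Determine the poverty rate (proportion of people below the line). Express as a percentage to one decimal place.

1 of the 6 people have income below £1,971.
H = 1/6 = 16.7%.

16.7%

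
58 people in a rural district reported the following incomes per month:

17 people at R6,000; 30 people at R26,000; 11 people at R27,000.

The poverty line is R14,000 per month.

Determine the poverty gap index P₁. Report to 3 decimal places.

0.167

Below z: 17×R6,000 (q = 17 of N = 58).
Normalized shortfalls: (14000−6000)/14000 = 0.5714 (×17).
Sum of shortfalls = 9.714286; P₁ averages over all N: 9.714286 / 58 = 0.167.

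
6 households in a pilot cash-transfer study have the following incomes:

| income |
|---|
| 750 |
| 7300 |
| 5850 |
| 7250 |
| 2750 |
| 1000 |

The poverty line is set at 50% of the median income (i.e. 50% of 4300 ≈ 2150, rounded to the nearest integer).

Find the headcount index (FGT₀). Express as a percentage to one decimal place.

2 of the 6 households have income below 2150.
H = 2/6 = 33.3%.

33.3%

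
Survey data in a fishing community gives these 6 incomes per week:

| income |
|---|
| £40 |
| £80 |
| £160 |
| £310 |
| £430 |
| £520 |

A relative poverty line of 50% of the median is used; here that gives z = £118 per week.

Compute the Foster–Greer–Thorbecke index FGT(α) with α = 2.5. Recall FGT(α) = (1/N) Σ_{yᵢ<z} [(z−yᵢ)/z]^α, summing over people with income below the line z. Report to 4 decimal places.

Incomes under z: £40, £80 (q = 2 of N = 6).
Relative gaps: (118−40)/118 = 0.6610; (118−80)/118 = 0.3220.
Raised to α = 2.5: 0.35525; 0.05885.
Sum = 0.414099; FGT(2.5) = 0.414099 / 6 = 0.0690.

0.0690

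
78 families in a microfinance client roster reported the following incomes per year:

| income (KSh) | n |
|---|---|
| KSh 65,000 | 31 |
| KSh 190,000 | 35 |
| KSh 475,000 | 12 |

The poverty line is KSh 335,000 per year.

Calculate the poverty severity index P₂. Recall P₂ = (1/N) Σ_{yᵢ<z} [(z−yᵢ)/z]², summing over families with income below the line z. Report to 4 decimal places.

0.3422

Below the line: 31×KSh 65,000, 35×KSh 190,000 (q = 66 of N = 78).
Gap ratios (z−y)/z: (335000−65000)/335000 = 0.8060 (×31); (335000−190000)/335000 = 0.4328 (×35).
Squared: 0.6496 (×31); 0.1873 (×35).
Sum = 26.694364; P₂ = 26.694364 / 78 = 0.3422.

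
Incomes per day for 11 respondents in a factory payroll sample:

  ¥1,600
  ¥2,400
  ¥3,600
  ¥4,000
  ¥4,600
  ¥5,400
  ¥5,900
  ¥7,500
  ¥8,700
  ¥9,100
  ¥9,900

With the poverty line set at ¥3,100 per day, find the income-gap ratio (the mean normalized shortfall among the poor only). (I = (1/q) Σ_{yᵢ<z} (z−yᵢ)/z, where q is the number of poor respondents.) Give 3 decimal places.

Below the line: ¥1,600, ¥2,400 (q = 2 of N = 11).
Shortfall ratios (z−y)/z: 0.4839, 0.2258; sum = 0.709677.
I averages over the q = 2 poor units only: 0.709677 / 2 = 0.355.

0.355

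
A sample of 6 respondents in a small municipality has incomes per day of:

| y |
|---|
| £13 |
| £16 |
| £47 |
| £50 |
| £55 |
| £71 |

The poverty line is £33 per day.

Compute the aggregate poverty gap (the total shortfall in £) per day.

Below z: £13, £16 (q = 2 of N = 6).
Individual gaps: 33−13 = 20; 33−16 = 17.
Aggregate gap = £37.

£37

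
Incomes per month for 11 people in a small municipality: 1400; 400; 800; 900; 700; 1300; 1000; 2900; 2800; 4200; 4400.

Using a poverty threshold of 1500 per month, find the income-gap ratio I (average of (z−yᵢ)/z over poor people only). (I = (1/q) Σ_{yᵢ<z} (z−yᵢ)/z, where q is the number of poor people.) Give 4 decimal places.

0.3810

Below the line: 400, 700, 800, 900, 1000, 1300, 1400 (q = 7 of N = 11).
Shortfall ratios (z−y)/z: 0.7333, 0.5333, 0.4667, 0.4000, 0.3333, 0.1333, 0.0667; sum = 2.666667.
The income-gap ratio divides by q (the poor only): 2.666667 / 7 = 0.3810.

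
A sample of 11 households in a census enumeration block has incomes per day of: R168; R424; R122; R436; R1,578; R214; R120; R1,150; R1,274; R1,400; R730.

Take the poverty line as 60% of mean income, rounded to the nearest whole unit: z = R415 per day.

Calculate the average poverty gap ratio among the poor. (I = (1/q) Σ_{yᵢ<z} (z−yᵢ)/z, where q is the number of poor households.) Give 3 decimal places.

0.624

Below z: R120, R122, R168, R214 (q = 4 of N = 11).
Shortfall ratios (z−y)/z: 0.7108, 0.7060, 0.5952, 0.4843; sum = 2.496386.
The income-gap ratio divides by q (the poor only): 2.496386 / 4 = 0.624.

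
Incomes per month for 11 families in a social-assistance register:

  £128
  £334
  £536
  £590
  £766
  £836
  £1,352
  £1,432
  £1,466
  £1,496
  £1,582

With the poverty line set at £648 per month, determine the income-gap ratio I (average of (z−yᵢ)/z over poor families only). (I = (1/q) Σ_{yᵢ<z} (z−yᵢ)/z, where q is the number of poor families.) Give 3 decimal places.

Poor units: £128, £334, £536, £590 (q = 4 of N = 11).
Relative gaps: 0.8025, 0.4846, 0.1728, 0.0895; sum = 1.549383.
The income-gap ratio divides by q (the poor only): 1.549383 / 4 = 0.387.

0.387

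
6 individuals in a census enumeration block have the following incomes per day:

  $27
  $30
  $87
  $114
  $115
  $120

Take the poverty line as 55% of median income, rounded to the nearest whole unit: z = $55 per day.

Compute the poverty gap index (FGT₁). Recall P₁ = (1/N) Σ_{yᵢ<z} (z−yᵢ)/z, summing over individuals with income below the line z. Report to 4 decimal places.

Incomes under z: $27, $30 (q = 2 of N = 6).
Normalized shortfalls: (55−27)/55 = 0.5091; (55−30)/55 = 0.4545.
Sum of shortfalls = 0.963636; P₁ averages over all N: 0.963636 / 6 = 0.1606.

0.1606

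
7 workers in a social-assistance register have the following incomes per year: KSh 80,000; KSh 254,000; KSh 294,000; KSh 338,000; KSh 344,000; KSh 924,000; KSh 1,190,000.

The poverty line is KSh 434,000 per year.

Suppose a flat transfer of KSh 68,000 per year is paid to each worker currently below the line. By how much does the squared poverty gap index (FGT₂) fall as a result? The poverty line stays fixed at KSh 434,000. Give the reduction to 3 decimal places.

Before: below the line — KSh 80,000, KSh 254,000, KSh 294,000, KSh 338,000, KSh 344,000; squared poverty gap index (FGT₂) = 0.14762.
After the KSh 68,000 transfer: below the line — KSh 148,000, KSh 322,000, KSh 362,000, KSh 406,000, KSh 412,000; squared poverty gap index (FGT₂) = 0.07644.
Reduction = 0.14762 − 0.07644 = 0.071.

0.071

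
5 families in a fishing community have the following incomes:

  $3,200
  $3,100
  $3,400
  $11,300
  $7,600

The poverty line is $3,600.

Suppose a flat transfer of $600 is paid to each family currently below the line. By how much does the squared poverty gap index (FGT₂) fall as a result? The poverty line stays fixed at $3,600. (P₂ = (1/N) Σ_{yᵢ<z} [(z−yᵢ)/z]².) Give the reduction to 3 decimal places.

0.007

Before: below the line — $3,100, $3,200, $3,400; squared poverty gap index (FGT₂) = 0.00694.
After the $600 transfer: below the line — none; squared poverty gap index (FGT₂) = 0.00000.
Reduction = 0.00694 − 0.00000 = 0.007.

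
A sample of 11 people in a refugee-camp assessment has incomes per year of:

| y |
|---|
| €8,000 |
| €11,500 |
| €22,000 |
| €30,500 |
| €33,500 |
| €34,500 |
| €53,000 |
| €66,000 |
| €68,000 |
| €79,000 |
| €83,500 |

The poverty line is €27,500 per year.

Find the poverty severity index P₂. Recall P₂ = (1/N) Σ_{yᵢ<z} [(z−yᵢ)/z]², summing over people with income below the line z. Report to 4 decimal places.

Below z: €8,000, €11,500, €22,000 (q = 3 of N = 11).
Shortfall ratios: (27500−8000)/27500 = 0.7091; (27500−11500)/27500 = 0.5818; (27500−22000)/27500 = 0.2000.
Squared: 0.5028; 0.3385; 0.0400.
Sum = 0.881322; P₂ = 0.881322 / 11 = 0.0801.

0.0801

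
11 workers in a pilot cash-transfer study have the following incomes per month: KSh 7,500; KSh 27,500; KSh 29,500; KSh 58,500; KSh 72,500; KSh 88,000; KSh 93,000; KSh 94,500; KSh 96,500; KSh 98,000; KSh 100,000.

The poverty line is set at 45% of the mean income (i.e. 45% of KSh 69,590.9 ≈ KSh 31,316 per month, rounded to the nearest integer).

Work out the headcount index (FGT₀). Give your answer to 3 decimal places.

0.273

3 of the 11 workers have income below KSh 31,316.
H = 3/11 = 0.273.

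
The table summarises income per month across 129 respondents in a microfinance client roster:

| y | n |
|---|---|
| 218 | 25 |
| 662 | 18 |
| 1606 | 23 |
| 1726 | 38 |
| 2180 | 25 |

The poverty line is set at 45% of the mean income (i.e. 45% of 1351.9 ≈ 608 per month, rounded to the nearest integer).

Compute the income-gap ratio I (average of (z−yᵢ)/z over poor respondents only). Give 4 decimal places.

0.6414

Incomes under z: 25×218 (q = 25 of N = 129).
Relative gaps: 0.6414 (×25); sum = 16.036184.
I averages over the q = 25 poor units only: 16.036184 / 25 = 0.6414.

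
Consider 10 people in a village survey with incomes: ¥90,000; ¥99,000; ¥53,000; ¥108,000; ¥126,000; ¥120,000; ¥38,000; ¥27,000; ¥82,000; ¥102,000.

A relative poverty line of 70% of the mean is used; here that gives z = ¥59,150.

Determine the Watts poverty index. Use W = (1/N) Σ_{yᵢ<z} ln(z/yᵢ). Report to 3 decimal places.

0.134

Incomes under z: ¥27,000, ¥38,000, ¥53,000 (q = 3 of N = 10).
Log gaps: ln(59150/27000) = 0.7842; ln(59150/38000) = 0.4425; ln(59150/53000) = 0.1098.
W = 1.336515 / 10 = 0.134.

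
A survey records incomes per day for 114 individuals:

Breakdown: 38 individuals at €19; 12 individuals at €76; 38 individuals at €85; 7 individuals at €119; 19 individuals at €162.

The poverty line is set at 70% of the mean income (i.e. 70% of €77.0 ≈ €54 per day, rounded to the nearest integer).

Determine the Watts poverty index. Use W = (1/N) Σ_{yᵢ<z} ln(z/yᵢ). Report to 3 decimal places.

0.348

Below the line: 38×€19 (q = 38 of N = 114).
ln(z/y) terms: ln(54/19) = 1.0445 (×38).
W = 39.692713 / 114 = 0.348.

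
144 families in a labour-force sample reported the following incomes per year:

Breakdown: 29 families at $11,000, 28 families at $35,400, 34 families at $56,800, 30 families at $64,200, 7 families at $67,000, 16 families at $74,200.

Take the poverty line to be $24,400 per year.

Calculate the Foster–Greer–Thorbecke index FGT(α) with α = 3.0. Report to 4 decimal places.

Incomes under z: 29×$11,000 (q = 29 of N = 144).
Shortfall ratios: (24400−11000)/24400 = 0.5492 (×29).
Raised to α = 3.0: 0.16563 (×29).
Sum = 4.803335; FGT(3.0) = 4.803335 / 144 = 0.0334.

0.0334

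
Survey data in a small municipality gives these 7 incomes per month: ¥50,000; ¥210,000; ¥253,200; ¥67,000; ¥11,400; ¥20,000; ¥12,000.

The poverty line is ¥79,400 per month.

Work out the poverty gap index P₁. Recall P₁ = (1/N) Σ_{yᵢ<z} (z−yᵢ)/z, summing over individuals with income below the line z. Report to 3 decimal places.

0.426

Below z: ¥11,400, ¥12,000, ¥20,000, ¥50,000, ¥67,000 (q = 5 of N = 7).
Relative gaps: (79400−11400)/79400 = 0.8564; (79400−12000)/79400 = 0.8489; (79400−20000)/79400 = 0.7481; (79400−50000)/79400 = 0.3703; (79400−67000)/79400 = 0.1562.
Σ = 2.979849. Dividing by the full population N = 7 gives P₁ = 0.426.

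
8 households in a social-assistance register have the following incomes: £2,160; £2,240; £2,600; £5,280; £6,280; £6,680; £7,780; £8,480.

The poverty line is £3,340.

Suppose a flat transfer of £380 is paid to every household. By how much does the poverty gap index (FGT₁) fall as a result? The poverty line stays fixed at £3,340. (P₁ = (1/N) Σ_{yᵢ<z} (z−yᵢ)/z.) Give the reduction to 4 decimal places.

0.0427

Before: below the line — £2,160, £2,240, £2,600; poverty gap index (FGT₁) = 0.113024.
After the £380 transfer: below the line — £2,540, £2,620, £2,980; poverty gap index (FGT₁) = 0.070359.
Reduction = 0.113024 − 0.070359 = 0.0427.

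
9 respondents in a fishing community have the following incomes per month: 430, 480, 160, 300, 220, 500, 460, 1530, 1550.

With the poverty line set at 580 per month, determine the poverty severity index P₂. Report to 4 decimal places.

Below the line: 160, 220, 300, 430, 460, 480, 500 (q = 7 of N = 9).
Gap ratios (z−y)/z: (580−160)/580 = 0.7241; (580−220)/580 = 0.6207; (580−300)/580 = 0.4828; (580−430)/580 = 0.2586; (580−460)/580 = 0.2069; (580−480)/580 = 0.1724; (580−500)/580 = 0.1379.
Squared: 0.5244; 0.3853; 0.2331; 0.0669; 0.0428; 0.0297; 0.0190.
Sum = 1.301130; P₂ = 1.301130 / 9 = 0.1446.

0.1446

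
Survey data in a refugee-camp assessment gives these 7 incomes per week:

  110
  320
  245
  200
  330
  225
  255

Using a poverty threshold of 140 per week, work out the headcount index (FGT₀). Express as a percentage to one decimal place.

1 of the 7 individuals have income below 140.
H = 1/7 = 14.3%.

14.3%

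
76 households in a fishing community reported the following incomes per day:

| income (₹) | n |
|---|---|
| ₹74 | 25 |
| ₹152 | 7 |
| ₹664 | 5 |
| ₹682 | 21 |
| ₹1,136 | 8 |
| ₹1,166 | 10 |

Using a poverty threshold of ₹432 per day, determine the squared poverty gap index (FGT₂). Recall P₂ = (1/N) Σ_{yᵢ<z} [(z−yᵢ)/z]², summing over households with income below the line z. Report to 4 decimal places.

0.2646

Below the line: 25×₹74, 7×₹152 (q = 32 of N = 76).
Normalized shortfalls: (432−74)/432 = 0.8287 (×25); (432−152)/432 = 0.6481 (×7).
Squared: 0.6867 (×25); 0.4201 (×7).
Sum = 20.109418; P₂ = 20.109418 / 76 = 0.2646.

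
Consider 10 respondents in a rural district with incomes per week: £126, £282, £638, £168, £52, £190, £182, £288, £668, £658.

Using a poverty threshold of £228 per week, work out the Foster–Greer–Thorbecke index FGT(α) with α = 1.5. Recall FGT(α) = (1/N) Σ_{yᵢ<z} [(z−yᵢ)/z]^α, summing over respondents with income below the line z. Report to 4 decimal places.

Poor units: £52, £126, £168, £182, £190 (q = 5 of N = 10).
Relative gaps: (228−52)/228 = 0.7719; (228−126)/228 = 0.4474; (228−168)/228 = 0.2632; (228−182)/228 = 0.2018; (228−190)/228 = 0.1667.
Raised to α = 1.5: 0.67821; 0.29923; 0.13500; 0.09062; 0.06804.
Sum = 1.271100; FGT(1.5) = 1.271100 / 10 = 0.1271.

0.1271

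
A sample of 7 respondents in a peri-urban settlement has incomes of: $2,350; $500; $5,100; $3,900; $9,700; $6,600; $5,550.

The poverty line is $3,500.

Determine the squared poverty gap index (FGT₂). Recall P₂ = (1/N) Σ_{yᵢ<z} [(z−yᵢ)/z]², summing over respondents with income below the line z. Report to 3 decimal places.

Below z: $500, $2,350 (q = 2 of N = 7).
Normalized shortfalls: (3500−500)/3500 = 0.8571; (3500−2350)/3500 = 0.3286.
Squared: 0.7347; 0.1080.
Sum = 0.842653; P₂ = 0.842653 / 7 = 0.120.

0.120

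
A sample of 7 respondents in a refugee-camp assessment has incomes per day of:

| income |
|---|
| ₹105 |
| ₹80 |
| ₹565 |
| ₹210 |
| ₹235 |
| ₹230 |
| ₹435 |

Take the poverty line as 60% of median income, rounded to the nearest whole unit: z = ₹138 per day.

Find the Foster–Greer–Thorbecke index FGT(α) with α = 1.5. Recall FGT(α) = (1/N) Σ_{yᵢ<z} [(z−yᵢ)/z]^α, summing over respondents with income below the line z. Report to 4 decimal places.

0.0556

Below z: ₹80, ₹105 (q = 2 of N = 7).
Shortfall ratios: (138−80)/138 = 0.4203; (138−105)/138 = 0.2391.
Raised to α = 1.5: 0.27247; 0.11694.
Sum = 0.389410; FGT(1.5) = 0.389410 / 7 = 0.0556.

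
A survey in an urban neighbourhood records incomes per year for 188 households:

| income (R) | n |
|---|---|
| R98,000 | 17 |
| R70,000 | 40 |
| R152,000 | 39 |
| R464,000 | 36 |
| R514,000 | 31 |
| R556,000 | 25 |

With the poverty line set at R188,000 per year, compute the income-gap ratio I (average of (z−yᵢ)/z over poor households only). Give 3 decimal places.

0.424

Below z: 40×R70,000, 17×R98,000, 39×R152,000 (q = 96 of N = 188).
Relative gaps: 0.6277 (×40), 0.4787 (×17), 0.1915 (×39); sum = 40.712766.
The income-gap ratio divides by q (the poor only): 40.712766 / 96 = 0.424.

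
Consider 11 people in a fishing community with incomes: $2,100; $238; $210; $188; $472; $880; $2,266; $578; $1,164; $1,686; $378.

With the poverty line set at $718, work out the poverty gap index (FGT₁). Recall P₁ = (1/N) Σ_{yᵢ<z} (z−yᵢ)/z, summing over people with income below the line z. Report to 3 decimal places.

0.284

Incomes under z: $188, $210, $238, $378, $472, $578 (q = 6 of N = 11).
Gap ratios (z−y)/z: (718−188)/718 = 0.7382; (718−210)/718 = 0.7075; (718−238)/718 = 0.6685; (718−378)/718 = 0.4735; (718−472)/718 = 0.3426; (718−578)/718 = 0.1950.
Σ = 3.125348. Dividing by the full population N = 11 gives P₁ = 0.284.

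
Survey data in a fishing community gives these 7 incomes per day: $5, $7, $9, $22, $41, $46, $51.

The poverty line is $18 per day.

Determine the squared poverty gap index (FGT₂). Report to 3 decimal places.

Below z: $5, $7, $9 (q = 3 of N = 7).
Relative gaps: (18−5)/18 = 0.7222; (18−7)/18 = 0.6111; (18−9)/18 = 0.5000.
Squared: 0.5216; 0.3735; 0.2500.
Sum = 1.145062; P₂ = 1.145062 / 7 = 0.164.

0.164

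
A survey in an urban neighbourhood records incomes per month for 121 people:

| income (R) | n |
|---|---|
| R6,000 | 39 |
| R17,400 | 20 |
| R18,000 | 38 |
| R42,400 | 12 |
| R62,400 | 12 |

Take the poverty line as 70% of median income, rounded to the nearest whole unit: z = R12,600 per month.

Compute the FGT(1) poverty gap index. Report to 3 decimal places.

Below the line: 39×R6,000 (q = 39 of N = 121).
Gap ratios (z−y)/z: (12600−6000)/12600 = 0.5238 (×39).
Sum of shortfalls = 20.428571; P₁ averages over all N: 20.428571 / 121 = 0.169.

0.169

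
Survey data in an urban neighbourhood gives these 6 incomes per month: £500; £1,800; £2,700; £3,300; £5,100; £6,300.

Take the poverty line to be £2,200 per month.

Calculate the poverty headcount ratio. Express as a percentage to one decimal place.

2 of the 6 people have income below £2,200.
H = 2/6 = 33.3%.

33.3%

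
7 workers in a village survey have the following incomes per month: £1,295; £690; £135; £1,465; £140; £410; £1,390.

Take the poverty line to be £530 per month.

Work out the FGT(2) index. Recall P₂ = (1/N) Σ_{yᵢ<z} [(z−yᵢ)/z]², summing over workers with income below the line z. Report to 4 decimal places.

0.1640

Below z: £135, £140, £410 (q = 3 of N = 7).
Normalized shortfalls: (530−135)/530 = 0.7453; (530−140)/530 = 0.7358; (530−410)/530 = 0.2264.
Squared: 0.5554; 0.5415; 0.0513.
Sum = 1.148184; P₂ = 1.148184 / 7 = 0.1640.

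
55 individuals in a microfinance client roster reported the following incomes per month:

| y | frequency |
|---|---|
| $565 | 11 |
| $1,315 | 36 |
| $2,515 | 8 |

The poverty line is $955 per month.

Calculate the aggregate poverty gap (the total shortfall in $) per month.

Below the line: 11×$565 (q = 11 of N = 55).
Individual gaps: 11×(955−565) = 4290.
Aggregate gap = $4,290.

$4,290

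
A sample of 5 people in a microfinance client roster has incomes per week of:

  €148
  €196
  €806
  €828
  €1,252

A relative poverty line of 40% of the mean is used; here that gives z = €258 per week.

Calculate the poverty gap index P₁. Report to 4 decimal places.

0.1333

Incomes under z: €148, €196 (q = 2 of N = 5).
Relative gaps: (258−148)/258 = 0.4264; (258−196)/258 = 0.2403.
Σ = 0.666667. Dividing by the full population N = 5 gives P₁ = 0.1333.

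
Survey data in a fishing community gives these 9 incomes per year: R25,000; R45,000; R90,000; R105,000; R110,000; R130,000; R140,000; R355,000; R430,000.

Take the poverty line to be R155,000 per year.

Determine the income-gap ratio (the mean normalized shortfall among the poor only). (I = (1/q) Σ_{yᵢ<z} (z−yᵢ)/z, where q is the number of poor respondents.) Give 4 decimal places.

Below the line: R25,000, R45,000, R90,000, R105,000, R110,000, R130,000, R140,000 (q = 7 of N = 9).
Relative gaps: 0.8387, 0.7097, 0.4194, 0.3226, 0.2903, 0.1613, 0.0968; sum = 2.838710.
The income-gap ratio divides by q (the poor only): 2.838710 / 7 = 0.4055.

0.4055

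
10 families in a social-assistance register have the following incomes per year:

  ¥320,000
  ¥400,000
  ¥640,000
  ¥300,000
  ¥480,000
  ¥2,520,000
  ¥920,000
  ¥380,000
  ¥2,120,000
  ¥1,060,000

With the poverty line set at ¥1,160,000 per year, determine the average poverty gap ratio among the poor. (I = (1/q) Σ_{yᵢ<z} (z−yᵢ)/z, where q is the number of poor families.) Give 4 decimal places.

0.5151

Incomes under z: ¥300,000, ¥320,000, ¥380,000, ¥400,000, ¥480,000, ¥640,000, ¥920,000, ¥1,060,000 (q = 8 of N = 10).
Shortfall ratios (z−y)/z: 0.7414, 0.7241, 0.6724, 0.6552, 0.5862, 0.4483, 0.2069, 0.0862; sum = 4.120690.
The income-gap ratio divides by q (the poor only): 4.120690 / 8 = 0.5151.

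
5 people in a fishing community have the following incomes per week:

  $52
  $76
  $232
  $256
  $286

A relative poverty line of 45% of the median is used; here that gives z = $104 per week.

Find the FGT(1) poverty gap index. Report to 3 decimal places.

0.154

Below the line: $52, $76 (q = 2 of N = 5).
Gap ratios (z−y)/z: (104−52)/104 = 0.5000; (104−76)/104 = 0.2692.
Sum of shortfalls = 0.769231; P₁ averages over all N: 0.769231 / 5 = 0.154.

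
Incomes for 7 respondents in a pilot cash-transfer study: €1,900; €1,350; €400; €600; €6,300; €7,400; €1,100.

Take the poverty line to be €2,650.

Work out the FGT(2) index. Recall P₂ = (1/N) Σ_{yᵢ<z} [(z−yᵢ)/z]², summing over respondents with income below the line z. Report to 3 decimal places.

0.283

Poor units: €400, €600, €1,100, €1,350, €1,900 (q = 5 of N = 7).
Gap ratios (z−y)/z: (2650−400)/2650 = 0.8491; (2650−600)/2650 = 0.7736; (2650−1100)/2650 = 0.5849; (2650−1350)/2650 = 0.4906; (2650−1900)/2650 = 0.2830.
Squared: 0.7209; 0.5984; 0.3421; 0.2407; 0.0801.
Sum = 1.982200; P₂ = 1.982200 / 7 = 0.283.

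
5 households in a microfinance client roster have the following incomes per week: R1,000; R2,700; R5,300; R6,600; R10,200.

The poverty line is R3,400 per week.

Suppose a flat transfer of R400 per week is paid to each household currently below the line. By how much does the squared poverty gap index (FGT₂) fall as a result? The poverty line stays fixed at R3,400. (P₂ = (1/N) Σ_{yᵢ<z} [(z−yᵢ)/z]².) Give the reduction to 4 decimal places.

Before: below the line — R1,000, R2,700; squared poverty gap index (FGT₂) = 0.108131.
After the R400 transfer: below the line — R1,400, R3,100; squared poverty gap index (FGT₂) = 0.070761.
Reduction = 0.108131 − 0.070761 = 0.0374.

0.0374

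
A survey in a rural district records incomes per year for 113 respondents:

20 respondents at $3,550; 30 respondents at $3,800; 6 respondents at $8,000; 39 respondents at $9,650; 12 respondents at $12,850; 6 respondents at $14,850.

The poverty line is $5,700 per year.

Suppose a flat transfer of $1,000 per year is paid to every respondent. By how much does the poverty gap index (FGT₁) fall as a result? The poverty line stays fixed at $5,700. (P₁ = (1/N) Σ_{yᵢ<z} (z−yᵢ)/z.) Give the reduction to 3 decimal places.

Before: below the line — 20×$3,550, 30×$3,800; poverty gap index (FGT₁) = 0.15526.
After the $1,000 transfer: below the line — 20×$4,550, 30×$4,800; poverty gap index (FGT₁) = 0.07763.
Reduction = 0.15526 − 0.07763 = 0.078.

0.078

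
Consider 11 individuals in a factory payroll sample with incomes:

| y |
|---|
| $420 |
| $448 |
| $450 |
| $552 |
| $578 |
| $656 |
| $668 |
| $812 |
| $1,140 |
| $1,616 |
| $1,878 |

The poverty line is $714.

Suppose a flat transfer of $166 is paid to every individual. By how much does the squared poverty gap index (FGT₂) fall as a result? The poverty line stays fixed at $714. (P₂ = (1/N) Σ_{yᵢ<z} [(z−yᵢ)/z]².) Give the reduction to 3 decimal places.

0.043

Before: below the line — $420, $448, $450, $552, $578, $656, $668; squared poverty gap index (FGT₂) = 0.04942.
After the $166 transfer: below the line — $586, $614, $616; squared poverty gap index (FGT₂) = 0.00642.
Reduction = 0.04942 − 0.00642 = 0.043.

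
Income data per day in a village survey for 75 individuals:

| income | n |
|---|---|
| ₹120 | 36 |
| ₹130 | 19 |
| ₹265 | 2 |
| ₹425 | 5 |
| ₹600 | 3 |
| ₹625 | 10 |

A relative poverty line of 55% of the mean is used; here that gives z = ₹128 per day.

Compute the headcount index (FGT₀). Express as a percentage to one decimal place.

48.0%

36 of the 75 individuals have income below ₹128.
H = 36/75 = 48.0%.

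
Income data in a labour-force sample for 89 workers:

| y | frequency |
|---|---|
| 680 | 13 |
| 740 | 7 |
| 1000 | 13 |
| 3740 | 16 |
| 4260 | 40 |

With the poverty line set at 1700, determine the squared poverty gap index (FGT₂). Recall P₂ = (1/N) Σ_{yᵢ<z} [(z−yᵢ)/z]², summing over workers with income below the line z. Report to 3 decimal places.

0.102

Below z: 13×680, 7×740, 13×1000 (q = 33 of N = 89).
Normalized shortfalls: (1700−680)/1700 = 0.6000 (×13); (1700−740)/1700 = 0.5647 (×7); (1700−1000)/1700 = 0.4118 (×13).
Squared: 0.3600 (×13); 0.3189 (×7); 0.1696 (×13).
Sum = 9.116401; P₂ = 9.116401 / 89 = 0.102.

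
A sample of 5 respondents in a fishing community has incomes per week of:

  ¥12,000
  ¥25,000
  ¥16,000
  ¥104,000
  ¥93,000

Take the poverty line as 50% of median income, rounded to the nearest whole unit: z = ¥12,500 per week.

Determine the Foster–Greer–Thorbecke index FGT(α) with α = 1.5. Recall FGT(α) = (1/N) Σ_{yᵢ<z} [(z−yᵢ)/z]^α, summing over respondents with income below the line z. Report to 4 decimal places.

0.0016

Poor units: ¥12,000 (q = 1 of N = 5).
Gap ratios (z−y)/z: (12500−12000)/12500 = 0.0400.
Raised to α = 1.5: 0.00800.
Sum = 0.008000; FGT(1.5) = 0.008000 / 5 = 0.0016.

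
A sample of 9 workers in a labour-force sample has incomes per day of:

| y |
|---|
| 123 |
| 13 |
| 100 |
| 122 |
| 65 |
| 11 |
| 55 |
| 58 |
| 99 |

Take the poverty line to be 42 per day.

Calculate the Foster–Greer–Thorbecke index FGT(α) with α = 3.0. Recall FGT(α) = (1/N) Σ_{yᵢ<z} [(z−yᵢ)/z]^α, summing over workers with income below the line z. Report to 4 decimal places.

Below the line: 11, 13 (q = 2 of N = 9).
Shortfall ratios: (42−11)/42 = 0.7381; (42−13)/42 = 0.6905.
Raised to α = 3.0: 0.40210; 0.32919.
Sum = 0.731293; FGT(3.0) = 0.731293 / 9 = 0.0813.

0.0813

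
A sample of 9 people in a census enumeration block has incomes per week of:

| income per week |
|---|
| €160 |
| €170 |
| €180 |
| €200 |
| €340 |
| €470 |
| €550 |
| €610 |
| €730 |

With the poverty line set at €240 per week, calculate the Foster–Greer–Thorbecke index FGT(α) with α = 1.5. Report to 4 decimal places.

Incomes under z: €160, €170, €180, €200 (q = 4 of N = 9).
Gap ratios (z−y)/z: (240−160)/240 = 0.3333; (240−170)/240 = 0.2917; (240−180)/240 = 0.2500; (240−200)/240 = 0.1667.
Raised to α = 1.5: 0.19245; 0.15752; 0.12500; 0.06804.
Sum = 0.543009; FGT(1.5) = 0.543009 / 9 = 0.0603.

0.0603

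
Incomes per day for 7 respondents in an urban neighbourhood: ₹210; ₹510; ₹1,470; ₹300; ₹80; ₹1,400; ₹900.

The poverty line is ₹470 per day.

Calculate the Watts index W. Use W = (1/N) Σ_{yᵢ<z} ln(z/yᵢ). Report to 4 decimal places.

0.4322

Below the line: ₹80, ₹210, ₹300 (q = 3 of N = 7).
Log shortfalls: ln(470/80) = 1.7707; ln(470/210) = 0.8056; ln(470/300) = 0.4490.
W = 3.025281 / 7 = 0.4322.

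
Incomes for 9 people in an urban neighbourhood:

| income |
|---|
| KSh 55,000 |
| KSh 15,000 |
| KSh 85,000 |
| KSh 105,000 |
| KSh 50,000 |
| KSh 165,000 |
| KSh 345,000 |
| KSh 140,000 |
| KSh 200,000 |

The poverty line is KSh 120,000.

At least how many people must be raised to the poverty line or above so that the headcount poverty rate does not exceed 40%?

2

Currently q = 5 of N = 9 are below the line (H = 0.556).
A headcount ratio of at most 40% allows at most ⌊0.40 × 9⌋ = 3 poor people.
So at least 5 − 3 = 2 must be lifted.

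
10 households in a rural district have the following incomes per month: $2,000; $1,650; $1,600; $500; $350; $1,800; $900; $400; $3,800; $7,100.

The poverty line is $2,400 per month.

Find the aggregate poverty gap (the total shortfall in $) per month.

Poor units: $350, $400, $500, $900, $1,600, $1,650, $1,800, $2,000 (q = 8 of N = 10).
Individual gaps: 2400−350 = 2050; 2400−400 = 2000; 2400−500 = 1900; 2400−900 = 1500; 2400−1600 = 800; 2400−1650 = 750; 2400−1800 = 600; 2400−2000 = 400.
Aggregate gap = $10,000.

$10,000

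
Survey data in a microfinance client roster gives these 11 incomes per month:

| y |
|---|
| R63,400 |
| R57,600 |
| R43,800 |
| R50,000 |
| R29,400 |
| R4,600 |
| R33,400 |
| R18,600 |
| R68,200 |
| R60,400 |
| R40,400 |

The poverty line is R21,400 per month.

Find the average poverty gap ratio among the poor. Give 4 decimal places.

0.4579

Below the line: R4,600, R18,600 (q = 2 of N = 11).
Shortfall ratios (z−y)/z: 0.7850, 0.1308; sum = 0.915888.
I averages over the q = 2 poor units only: 0.915888 / 2 = 0.4579.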